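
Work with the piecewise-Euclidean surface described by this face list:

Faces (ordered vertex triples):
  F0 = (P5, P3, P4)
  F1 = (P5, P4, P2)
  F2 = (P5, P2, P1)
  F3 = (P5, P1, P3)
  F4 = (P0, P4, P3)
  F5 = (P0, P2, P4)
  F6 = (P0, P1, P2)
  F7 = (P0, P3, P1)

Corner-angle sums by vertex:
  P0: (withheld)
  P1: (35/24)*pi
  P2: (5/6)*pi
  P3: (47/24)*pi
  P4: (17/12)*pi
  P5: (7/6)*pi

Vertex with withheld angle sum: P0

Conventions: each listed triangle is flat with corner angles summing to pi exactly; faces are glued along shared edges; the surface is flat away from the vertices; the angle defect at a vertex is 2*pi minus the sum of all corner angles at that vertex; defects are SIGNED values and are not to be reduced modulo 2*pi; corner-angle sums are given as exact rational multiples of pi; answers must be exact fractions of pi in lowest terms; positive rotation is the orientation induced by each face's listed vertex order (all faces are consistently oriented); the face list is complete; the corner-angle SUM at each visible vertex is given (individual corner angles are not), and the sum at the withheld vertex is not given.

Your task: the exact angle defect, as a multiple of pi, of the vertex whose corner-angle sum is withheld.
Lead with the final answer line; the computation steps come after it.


Answer: defect(P0) = (5/6)*pi

V = 6, E = 12, F = 8; chi = V - E + F = 2
Gauss-Bonnet: total defect = 2*pi*chi = 4*pi; visible defects sum to (19/6)*pi


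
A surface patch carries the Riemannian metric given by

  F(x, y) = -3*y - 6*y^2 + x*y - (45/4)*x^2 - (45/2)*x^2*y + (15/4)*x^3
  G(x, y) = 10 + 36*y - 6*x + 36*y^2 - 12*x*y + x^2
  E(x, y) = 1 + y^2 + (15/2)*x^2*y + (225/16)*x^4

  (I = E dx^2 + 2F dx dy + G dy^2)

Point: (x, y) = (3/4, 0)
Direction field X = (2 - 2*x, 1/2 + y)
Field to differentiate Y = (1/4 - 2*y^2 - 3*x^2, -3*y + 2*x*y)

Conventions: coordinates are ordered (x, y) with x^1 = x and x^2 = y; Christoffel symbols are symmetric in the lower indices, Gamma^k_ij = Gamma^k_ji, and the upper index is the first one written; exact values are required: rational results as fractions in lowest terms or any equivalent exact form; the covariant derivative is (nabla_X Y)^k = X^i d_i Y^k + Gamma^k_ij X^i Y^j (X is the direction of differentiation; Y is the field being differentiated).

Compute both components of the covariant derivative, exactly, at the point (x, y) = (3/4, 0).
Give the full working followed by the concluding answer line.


E = 22321/4096, F = -1215/256, G = 97/16 at the point
E_x = 6075/256, E_y = 135/32, F_x = -675/64, F_y = -477/32, G_x = -9/2, G_y = 27
EG - F^2 = 43057/4096;  g^inv = (4096/43057) * [[97/16, 1215/256], [1215/256, 22321/4096]]
first-kind symbols [ij,l] = (1/2)(d_i g_jl + d_j g_il - d_l g_ij): [xx,x] = E_x/2 = 6075/512, [xx,y] = F_x - E_y/2 = -405/32, [xy,x] = E_y/2 = 135/64, [xy,y] = G_x/2 = -9/4, [yy,x] = F_y - G_x/2 = -405/32, [yy,y] = G_y/2 = 27/2
Gamma^x_ij = (G*[ij,x] - F*[ij,y])/(EG - F^2), Gamma^y_ij = (E*[ij,y] - F*[ij,x])/(EG - F^2)
Gamma_xxx = 48600/43057, Gamma_xxy = 8640/43057, Gamma_xyy = -51840/43057, Gamma_yxx = -51840/43057, Gamma_yxy = -9216/43057, Gamma_yyy = 55296/43057
X = (1/2, 1/2), Y = (-23/16, 0) at the point

Answer: (nabla_X Y)^x = -276039/86114, (nabla_X Y)^y = 46365/172228


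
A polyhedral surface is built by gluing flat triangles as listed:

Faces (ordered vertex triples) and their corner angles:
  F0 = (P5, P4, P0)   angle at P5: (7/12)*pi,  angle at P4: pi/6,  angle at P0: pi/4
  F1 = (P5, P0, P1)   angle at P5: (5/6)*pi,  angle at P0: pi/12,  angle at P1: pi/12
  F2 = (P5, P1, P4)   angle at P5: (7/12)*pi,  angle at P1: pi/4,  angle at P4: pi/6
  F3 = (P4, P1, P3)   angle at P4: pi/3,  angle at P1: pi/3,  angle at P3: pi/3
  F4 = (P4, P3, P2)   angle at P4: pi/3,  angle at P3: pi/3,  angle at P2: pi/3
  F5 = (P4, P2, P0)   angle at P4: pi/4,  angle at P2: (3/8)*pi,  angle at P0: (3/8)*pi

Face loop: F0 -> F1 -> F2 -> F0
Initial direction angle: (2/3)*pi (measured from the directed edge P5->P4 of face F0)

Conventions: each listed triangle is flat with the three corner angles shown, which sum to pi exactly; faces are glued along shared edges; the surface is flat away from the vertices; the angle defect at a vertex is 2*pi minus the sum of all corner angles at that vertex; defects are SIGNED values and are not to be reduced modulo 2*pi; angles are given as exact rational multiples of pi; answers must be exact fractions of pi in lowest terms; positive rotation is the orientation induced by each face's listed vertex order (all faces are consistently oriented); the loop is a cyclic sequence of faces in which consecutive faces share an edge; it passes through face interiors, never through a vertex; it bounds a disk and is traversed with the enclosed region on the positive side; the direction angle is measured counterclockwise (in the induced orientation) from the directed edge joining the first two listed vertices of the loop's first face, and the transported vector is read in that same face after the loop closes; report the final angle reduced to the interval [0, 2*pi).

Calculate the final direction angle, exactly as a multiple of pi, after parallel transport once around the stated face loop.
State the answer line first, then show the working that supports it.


Answer: final direction angle = (2/3)*pi

enclosed vertex P5: corner angles sum to 2*pi, defect = 2*pi - 2*pi = 0
by Gauss-Bonnet the loop rotates the vector by the enclosed defect sum (positive orientation, mod 2*pi)
final angle = (2/3)*pi + 0 = (2/3)*pi (mod 2*pi)


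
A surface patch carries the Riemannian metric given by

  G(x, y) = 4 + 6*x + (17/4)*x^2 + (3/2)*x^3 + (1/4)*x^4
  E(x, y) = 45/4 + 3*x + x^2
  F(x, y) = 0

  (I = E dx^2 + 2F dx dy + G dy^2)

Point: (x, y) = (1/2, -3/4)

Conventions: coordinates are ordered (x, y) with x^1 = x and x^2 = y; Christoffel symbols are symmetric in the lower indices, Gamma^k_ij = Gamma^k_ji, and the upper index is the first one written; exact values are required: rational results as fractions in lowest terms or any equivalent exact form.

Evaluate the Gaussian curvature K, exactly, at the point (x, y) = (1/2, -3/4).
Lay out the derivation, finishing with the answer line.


E = 13, F = 0, G = 529/64, EG - F^2 = 6877/64 at the point
E_x = 4, E_y = 0, F_x = 0, F_y = 0, G_x = 23/2, G_y = 0
E_yy = 0, F_xy = 0, G_xx = 55/4
K follows from Brioschi's formula, (det M1 - det M2)/(EG - F^2)^2.
M1 = [[-E_yy/2 + F_xy - G_xx/2, E_x/2, F_x - E_y/2], [F_y - G_x/2, E, F], [G_y/2, F, G]] = [[-55/8, 2, 0], [-23/4, 13, 0], [0, 0, 529/64]]; det M1 = -329567/512
M2 = [[0, E_y/2, G_x/2], [E_y/2, E, F], [G_x/2, F, G]] = [[0, 0, 23/4], [0, 13, 0], [23/4, 0, 529/64]]; det M2 = -6877/16
det M1 - det M2 = -109503/512; K = -109503/512 / (6877/64)^2 = -72/3887

Answer: K = -72/3887


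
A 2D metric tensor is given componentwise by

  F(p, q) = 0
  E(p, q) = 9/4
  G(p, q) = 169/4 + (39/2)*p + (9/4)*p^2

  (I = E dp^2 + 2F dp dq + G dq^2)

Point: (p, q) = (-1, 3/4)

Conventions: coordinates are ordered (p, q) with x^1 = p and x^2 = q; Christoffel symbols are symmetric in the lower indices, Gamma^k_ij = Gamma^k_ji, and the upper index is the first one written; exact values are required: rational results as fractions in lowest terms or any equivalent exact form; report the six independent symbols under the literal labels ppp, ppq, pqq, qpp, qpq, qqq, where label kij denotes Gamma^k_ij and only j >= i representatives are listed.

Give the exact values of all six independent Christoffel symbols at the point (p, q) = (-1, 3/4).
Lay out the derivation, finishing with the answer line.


E = 9/4, F = 0, G = 25 at the point
E_p = 0, E_q = 0, F_p = 0, F_q = 0, G_p = 15, G_q = 0
EG - F^2 = 225/4;  g^inv = (4/225) * [[25, 0], [0, 9/4]]
first-kind symbols [ij,l] = (1/2)(d_i g_jl + d_j g_il - d_l g_ij): [pp,p] = E_p/2 = 0, [pp,q] = F_p - E_q/2 = 0, [pq,p] = E_q/2 = 0, [pq,q] = G_p/2 = 15/2, [qq,p] = F_q - G_p/2 = -15/2, [qq,q] = G_q/2 = 0
Gamma^p_ij = (G*[ij,p] - F*[ij,q])/(EG - F^2), Gamma^q_ij = (E*[ij,q] - F*[ij,p])/(EG - F^2)

Answer: Gamma_ppp = 0, Gamma_ppq = 0, Gamma_pqq = -10/3, Gamma_qpp = 0, Gamma_qpq = 3/10, Gamma_qqq = 0


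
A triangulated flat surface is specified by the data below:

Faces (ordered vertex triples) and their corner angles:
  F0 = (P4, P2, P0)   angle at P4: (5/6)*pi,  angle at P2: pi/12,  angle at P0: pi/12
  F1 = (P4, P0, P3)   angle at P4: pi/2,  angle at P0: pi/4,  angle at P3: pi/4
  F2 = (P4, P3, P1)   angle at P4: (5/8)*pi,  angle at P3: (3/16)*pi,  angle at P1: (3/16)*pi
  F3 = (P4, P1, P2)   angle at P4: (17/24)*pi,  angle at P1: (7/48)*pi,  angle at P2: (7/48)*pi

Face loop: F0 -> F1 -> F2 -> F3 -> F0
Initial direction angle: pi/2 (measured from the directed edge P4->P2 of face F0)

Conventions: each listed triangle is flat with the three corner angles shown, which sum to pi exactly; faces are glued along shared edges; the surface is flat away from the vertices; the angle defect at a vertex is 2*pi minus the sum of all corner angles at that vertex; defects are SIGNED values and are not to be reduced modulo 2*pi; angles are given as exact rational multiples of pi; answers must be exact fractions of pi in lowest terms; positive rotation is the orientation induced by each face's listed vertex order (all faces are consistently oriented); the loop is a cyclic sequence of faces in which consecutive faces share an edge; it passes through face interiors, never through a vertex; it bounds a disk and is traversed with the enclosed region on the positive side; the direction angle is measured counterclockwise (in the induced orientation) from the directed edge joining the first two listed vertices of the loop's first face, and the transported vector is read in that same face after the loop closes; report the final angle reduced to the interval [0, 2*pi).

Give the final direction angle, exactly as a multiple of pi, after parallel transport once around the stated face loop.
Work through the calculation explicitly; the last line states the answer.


enclosed vertex P4: corner angles sum to (8/3)*pi, defect = 2*pi - (8/3)*pi = (-2/3)*pi
transport around the loop rotates by the sum of enclosed defects; add to the initial angle mod 2*pi
final angle = pi/2 - (2/3)*pi = (11/6)*pi (mod 2*pi)

Answer: final direction angle = (11/6)*pi


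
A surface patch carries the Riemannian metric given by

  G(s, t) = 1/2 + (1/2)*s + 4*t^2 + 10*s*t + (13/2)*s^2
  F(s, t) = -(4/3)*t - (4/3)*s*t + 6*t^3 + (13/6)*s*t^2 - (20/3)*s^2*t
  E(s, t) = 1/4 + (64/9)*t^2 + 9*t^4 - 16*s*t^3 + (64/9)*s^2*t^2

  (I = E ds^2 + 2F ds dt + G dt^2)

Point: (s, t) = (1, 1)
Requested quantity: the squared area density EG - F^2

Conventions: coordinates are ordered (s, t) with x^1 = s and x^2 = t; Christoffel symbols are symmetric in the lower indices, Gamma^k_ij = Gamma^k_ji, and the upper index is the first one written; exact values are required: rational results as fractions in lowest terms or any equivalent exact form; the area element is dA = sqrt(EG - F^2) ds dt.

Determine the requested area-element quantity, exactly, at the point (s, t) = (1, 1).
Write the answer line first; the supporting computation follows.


Answer: EG - F^2 = 3823/24

E = 269/36, F = -7/6, G = 43/2; EG - F^2 = 3823/24


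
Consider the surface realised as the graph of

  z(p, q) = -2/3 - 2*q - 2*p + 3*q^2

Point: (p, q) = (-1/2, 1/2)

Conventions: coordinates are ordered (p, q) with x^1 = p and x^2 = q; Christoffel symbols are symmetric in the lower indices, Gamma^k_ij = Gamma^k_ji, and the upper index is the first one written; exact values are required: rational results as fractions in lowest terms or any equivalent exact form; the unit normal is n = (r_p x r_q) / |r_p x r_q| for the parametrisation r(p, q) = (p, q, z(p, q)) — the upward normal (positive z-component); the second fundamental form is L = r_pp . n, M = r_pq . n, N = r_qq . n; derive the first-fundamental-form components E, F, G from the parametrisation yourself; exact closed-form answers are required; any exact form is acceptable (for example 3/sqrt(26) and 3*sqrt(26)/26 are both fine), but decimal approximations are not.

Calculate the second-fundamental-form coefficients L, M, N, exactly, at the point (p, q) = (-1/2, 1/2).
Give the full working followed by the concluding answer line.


z_p = -2, z_q = 1, z_pp = 0, z_pq = 0, z_qq = 6
E = 5, F = -2, G = 2; answer radicand W^2 = 6
unnormalised second-form numerators: l = 0, m = 0, n = 6; L = l/sqrt(6), and similarly M = m/sqrt(W^2), N = n/sqrt(W^2)

Answer: L = 0, M = 0, N = sqrt(6)


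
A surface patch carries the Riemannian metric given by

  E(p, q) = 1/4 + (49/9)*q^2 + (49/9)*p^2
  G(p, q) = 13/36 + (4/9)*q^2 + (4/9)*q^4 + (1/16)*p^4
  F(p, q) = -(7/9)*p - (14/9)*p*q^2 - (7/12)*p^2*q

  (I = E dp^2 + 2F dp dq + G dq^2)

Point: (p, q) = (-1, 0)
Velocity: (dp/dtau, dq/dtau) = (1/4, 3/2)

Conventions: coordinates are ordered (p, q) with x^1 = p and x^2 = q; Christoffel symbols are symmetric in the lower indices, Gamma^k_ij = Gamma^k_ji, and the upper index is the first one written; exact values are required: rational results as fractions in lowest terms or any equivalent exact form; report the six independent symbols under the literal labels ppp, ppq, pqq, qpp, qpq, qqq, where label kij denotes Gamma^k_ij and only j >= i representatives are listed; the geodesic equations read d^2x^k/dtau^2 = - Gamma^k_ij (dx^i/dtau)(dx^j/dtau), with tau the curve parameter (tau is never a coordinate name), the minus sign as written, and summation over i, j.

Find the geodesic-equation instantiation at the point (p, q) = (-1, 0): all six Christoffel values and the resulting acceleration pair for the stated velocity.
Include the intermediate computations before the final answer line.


E = 205/36, F = 7/9, G = 61/144 at the point
E_p = -98/9, E_q = 0, F_p = -7/9, F_q = -7/12, G_p = -1/4, G_q = 0
EG - F^2 = 347/192;  g^inv = (192/347) * [[61/144, -7/9], [-7/9, 205/36]]
first-kind symbols [ij,l] = (1/2)(d_i g_jl + d_j g_il - d_l g_ij): [pp,p] = E_p/2 = -49/9, [pp,q] = F_p - E_q/2 = -7/9, [pq,p] = E_q/2 = 0, [pq,q] = G_p/2 = -1/8, [qq,p] = F_q - G_p/2 = -11/24, [qq,q] = G_q/2 = 0
Gamma^p_ij = (G*[ij,p] - F*[ij,q])/(EG - F^2), Gamma^q_ij = (E*[ij,q] - F*[ij,p])/(EG - F^2)
Gamma_ppp = -980/1041, Gamma_ppq = 56/1041, Gamma_pqq = -671/6246, Gamma_qpp = -112/1041, Gamma_qpq = -410/1041, Gamma_qqq = 616/3123
d^2p/dtau^2 = -(Gamma_ppp*(1/4)^2 + 2*Gamma_ppq*(1/4)*(3/2) + Gamma_pqq*(3/2)^2) = 2167/8328
d^2q/dtau^2 = -(Gamma_qpp*(1/4)^2 + 2*Gamma_qpq*(1/4)*(3/2) + Gamma_qqq*(3/2)^2) = -295/2082

Answer: Gamma_ppp = -980/1041, Gamma_ppq = 56/1041, Gamma_pqq = -671/6246, Gamma_qpp = -112/1041, Gamma_qpq = -410/1041, Gamma_qqq = 616/3123; accelerations (d^2p/dtau^2, d^2q/dtau^2) = (2167/8328, -295/2082)


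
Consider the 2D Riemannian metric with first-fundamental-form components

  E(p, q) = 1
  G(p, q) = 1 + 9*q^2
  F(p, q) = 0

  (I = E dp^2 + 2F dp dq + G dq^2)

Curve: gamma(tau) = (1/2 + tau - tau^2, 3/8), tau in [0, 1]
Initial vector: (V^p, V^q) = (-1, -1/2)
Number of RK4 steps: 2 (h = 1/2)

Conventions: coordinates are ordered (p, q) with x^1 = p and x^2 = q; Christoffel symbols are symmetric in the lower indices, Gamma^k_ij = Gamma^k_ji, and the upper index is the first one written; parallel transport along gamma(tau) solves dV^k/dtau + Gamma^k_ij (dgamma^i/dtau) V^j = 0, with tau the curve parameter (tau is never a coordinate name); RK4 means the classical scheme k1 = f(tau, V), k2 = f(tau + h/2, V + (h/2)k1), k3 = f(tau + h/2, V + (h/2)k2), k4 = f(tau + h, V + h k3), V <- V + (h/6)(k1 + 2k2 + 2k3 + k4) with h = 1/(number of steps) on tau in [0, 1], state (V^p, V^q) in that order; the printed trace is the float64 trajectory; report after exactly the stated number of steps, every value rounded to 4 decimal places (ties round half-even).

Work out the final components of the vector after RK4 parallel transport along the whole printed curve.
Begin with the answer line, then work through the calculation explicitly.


Answer: V^p = -1.0000, V^q = -0.5000

gamma'(tau) = (1 - 2*tau, 0); f(tau, V)^k = -Gamma^k_ij(gamma(tau)) gamma'^i(tau) V^j; h = 1/2; intermediate values shown to 6 dp
curve data and Christoffel symbols at the stage parameters:
  tau = 0.000000: gamma = (0.500000, 0.375000), gamma' = (1.000000, 0.000000); Gamma_ppp = 0.000000, Gamma_ppq = 0.000000, Gamma_pqq = 0.000000, Gamma_qpp = 0.000000, Gamma_qpq = 0.000000, Gamma_qqq = 1.489655
  tau = 0.250000: gamma = (0.687500, 0.375000), gamma' = (0.500000, 0.000000); Gamma_ppp = 0.000000, Gamma_ppq = 0.000000, Gamma_pqq = 0.000000, Gamma_qpp = 0.000000, Gamma_qpq = 0.000000, Gamma_qqq = 1.489655
  tau = 0.500000: gamma = (0.750000, 0.375000), gamma' = (0.000000, 0.000000); Gamma_ppp = 0.000000, Gamma_ppq = 0.000000, Gamma_pqq = 0.000000, Gamma_qpp = 0.000000, Gamma_qpq = 0.000000, Gamma_qqq = 1.489655
  tau = 0.750000: gamma = (0.687500, 0.375000), gamma' = (-0.500000, 0.000000); Gamma_ppp = 0.000000, Gamma_ppq = 0.000000, Gamma_pqq = 0.000000, Gamma_qpp = 0.000000, Gamma_qpq = 0.000000, Gamma_qqq = 1.489655
  tau = 1.000000: gamma = (0.500000, 0.375000), gamma' = (-1.000000, 0.000000); Gamma_ppp = 0.000000, Gamma_ppq = 0.000000, Gamma_pqq = 0.000000, Gamma_qpp = 0.000000, Gamma_qpq = 0.000000, Gamma_qqq = 1.489655
step 0: V^p = -1.0000, V^q = -0.5000
step 1: k1 = (0.000000, 0.000000), k2 = (0.000000, 0.000000), k3 = (0.000000, 0.000000), k4 = (0.000000, 0.000000); V <- V + (h/6)(k1 + 2k2 + 2k3 + k4): V^p = -1.0000, V^q = -0.5000
step 2: k1 = (0.000000, 0.000000), k2 = (0.000000, 0.000000), k3 = (0.000000, 0.000000), k4 = (0.000000, 0.000000); V <- V + (h/6)(k1 + 2k2 + 2k3 + k4): V^p = -1.0000, V^q = -0.5000


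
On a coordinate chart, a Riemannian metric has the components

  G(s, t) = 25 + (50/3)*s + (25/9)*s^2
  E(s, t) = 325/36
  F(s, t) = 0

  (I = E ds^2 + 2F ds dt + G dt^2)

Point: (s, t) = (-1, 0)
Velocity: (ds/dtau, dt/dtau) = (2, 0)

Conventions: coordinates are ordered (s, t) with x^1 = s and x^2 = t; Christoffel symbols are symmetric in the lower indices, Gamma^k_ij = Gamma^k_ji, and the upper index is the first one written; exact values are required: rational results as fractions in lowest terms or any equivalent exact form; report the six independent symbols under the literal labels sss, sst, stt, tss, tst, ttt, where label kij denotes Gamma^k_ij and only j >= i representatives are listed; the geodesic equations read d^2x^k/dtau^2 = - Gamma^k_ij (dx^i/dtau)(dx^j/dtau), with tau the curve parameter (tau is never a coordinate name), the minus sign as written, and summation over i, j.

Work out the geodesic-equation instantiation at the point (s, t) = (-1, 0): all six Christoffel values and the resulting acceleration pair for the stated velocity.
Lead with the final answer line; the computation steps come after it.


Answer: Gamma_sss = 0, Gamma_sst = 0, Gamma_stt = -8/13, Gamma_tss = 0, Gamma_tst = 1/2, Gamma_ttt = 0; accelerations (d^2s/dtau^2, d^2t/dtau^2) = (0, 0)

E = 325/36, F = 0, G = 100/9 at the point
E_s = 0, E_t = 0, F_s = 0, F_t = 0, G_s = 100/9, G_t = 0
EG - F^2 = 8125/81;  g^inv = (81/8125) * [[100/9, 0], [0, 325/36]]
first-kind symbols [ij,l] = (1/2)(d_i g_jl + d_j g_il - d_l g_ij): [ss,s] = E_s/2 = 0, [ss,t] = F_s - E_t/2 = 0, [st,s] = E_t/2 = 0, [st,t] = G_s/2 = 50/9, [tt,s] = F_t - G_s/2 = -50/9, [tt,t] = G_t/2 = 0
Gamma^s_ij = (G*[ij,s] - F*[ij,t])/(EG - F^2), Gamma^t_ij = (E*[ij,t] - F*[ij,s])/(EG - F^2)
Gamma_sss = 0, Gamma_sst = 0, Gamma_stt = -8/13, Gamma_tss = 0, Gamma_tst = 1/2, Gamma_ttt = 0
d^2s/dtau^2 = -(Gamma_sss*(2)^2 + 2*Gamma_sst*(2)*(0) + Gamma_stt*(0)^2) = 0
d^2t/dtau^2 = -(Gamma_tss*(2)^2 + 2*Gamma_tst*(2)*(0) + Gamma_ttt*(0)^2) = 0


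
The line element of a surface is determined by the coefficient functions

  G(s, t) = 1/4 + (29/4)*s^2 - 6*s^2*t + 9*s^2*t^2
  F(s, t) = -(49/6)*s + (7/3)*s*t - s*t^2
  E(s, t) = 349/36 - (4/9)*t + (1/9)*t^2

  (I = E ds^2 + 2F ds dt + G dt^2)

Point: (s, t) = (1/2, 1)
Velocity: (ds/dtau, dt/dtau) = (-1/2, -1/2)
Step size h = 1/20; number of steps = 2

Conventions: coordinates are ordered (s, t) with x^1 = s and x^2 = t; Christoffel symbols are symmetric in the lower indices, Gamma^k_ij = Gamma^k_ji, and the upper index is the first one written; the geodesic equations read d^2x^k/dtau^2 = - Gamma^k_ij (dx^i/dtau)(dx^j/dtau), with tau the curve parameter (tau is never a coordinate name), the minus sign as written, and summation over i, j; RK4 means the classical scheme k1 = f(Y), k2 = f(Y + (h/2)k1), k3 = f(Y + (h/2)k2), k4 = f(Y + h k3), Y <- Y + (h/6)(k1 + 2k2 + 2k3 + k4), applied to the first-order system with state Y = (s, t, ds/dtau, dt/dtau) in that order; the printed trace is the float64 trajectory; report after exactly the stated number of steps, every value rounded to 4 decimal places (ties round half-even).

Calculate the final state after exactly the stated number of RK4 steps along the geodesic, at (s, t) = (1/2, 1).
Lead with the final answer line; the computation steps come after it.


Answer: s = 0.4498, t = 0.9475, ds/dtau = -0.5037, dt/dtau = -0.5510

f(Y) = (ds/dtau, dt/dtau, -Gamma^s_ij Y'^i Y'^j, -Gamma^t_ij Y'^i Y'^j) with the Gammas evaluated at the stage position; h = 0.050000; intermediate values shown to 6 dp
step 0: s = 0.5000, t = 1.0000, ds/dtau = -0.5000, dt/dtau = -0.5000
step 1:
  k1: at (s, t) = (0.500000, 1.000000), (ds/dtau, dt/dtau) = (-0.500000, -0.500000); Gamma_sss = -1.567271, Gamma_sst = 1.173558, Gamma_stt = -0.601884, Gamma_tss = -4.294067, Gamma_tst = 3.247877, Gamma_ttt = -0.197844; k1 = (-0.500000, -0.500000, -0.044490, -0.500961)
  k2: at (s, t) = (0.487500, 0.987500), (ds/dtau, dt/dtau) = (-0.501112, -0.512524); Gamma_sss = -1.635195, Gamma_sst = 1.175605, Gamma_stt = -0.578144, Gamma_tss = -4.593511, Gamma_tst = 3.336203, Gamma_ttt = -0.199180; k2 = (-0.501112, -0.512524, -0.041379, -0.507875)
  k3: at (s, t) = (0.487472, 0.987187), (ds/dtau, dt/dtau) = (-0.501034, -0.512697); Gamma_sss = -1.636302, Gamma_sst = 1.175884, Gamma_stt = -0.577911, Gamma_tss = -4.596843, Gamma_tst = 3.337158, Gamma_ttt = -0.199256; k3 = (-0.501034, -0.512697, -0.041441, -0.508143)
  k4: at (s, t) = (0.474948, 0.974365), (ds/dtau, dt/dtau) = (-0.502072, -0.525407); Gamma_sss = -1.708300, Gamma_sst = 1.177394, Gamma_stt = -0.554627, Gamma_tss = -4.923747, Gamma_tst = 3.428610, Gamma_ttt = -0.200892; k4 = (-0.502072, -0.525407, -0.037447, -0.512265)
  Y <- Y + (h/6)(k1 + 2k2 + 2k3 + k4): s = 0.4749, t = 0.9744, ds/dtau = -0.5021, dt/dtau = -0.5254
step 2:
  k1: at (s, t) = (0.474947, 0.974368), (ds/dtau, dt/dtau) = (-0.502063, -0.525377); Gamma_sss = -1.708293, Gamma_sst = 1.177390, Gamma_stt = -0.554628, Gamma_tss = -4.923742, Gamma_tst = 3.428608, Gamma_ttt = -0.200891; k1 = (-0.502063, -0.525377, -0.037432, -0.512180)
  k2: at (s, t) = (0.462395, 0.961233), (ds/dtau, dt/dtau) = (-0.502999, -0.538182); Gamma_sss = -1.784416, Gamma_sst = 1.178213, Gamma_stt = -0.531805, Gamma_tss = -5.280424, Gamma_tst = 3.523005, Gamma_ttt = -0.202831; k2 = (-0.502999, -0.538182, -0.032393, -0.512652)
  k3: at (s, t) = (0.462372, 0.960913), (ds/dtau, dt/dtau) = (-0.502873, -0.538193); Gamma_sss = -1.785645, Gamma_sst = 1.178505, Gamma_stt = -0.531599, Gamma_tss = -5.284270, Gamma_tst = 3.524020, Gamma_ttt = -0.202930; k3 = (-0.502873, -0.538193, -0.032373, -0.512431)
  k4: at (s, t) = (0.449803, 0.947458), (ds/dtau, dt/dtau) = (-0.503682, -0.550999); Gamma_sss = -1.866041, Gamma_sst = 1.178502, Gamma_stt = -0.509271, Gamma_tss = -5.673647, Gamma_tst = 3.621139, Gamma_ttt = -0.205201; k4 = (-0.503682, -0.550999, -0.026114, -0.508258)
  Y <- Y + (h/6)(k1 + 2k2 + 2k3 + k4): s = 0.4498, t = 0.9475, ds/dtau = -0.5037, dt/dtau = -0.5510


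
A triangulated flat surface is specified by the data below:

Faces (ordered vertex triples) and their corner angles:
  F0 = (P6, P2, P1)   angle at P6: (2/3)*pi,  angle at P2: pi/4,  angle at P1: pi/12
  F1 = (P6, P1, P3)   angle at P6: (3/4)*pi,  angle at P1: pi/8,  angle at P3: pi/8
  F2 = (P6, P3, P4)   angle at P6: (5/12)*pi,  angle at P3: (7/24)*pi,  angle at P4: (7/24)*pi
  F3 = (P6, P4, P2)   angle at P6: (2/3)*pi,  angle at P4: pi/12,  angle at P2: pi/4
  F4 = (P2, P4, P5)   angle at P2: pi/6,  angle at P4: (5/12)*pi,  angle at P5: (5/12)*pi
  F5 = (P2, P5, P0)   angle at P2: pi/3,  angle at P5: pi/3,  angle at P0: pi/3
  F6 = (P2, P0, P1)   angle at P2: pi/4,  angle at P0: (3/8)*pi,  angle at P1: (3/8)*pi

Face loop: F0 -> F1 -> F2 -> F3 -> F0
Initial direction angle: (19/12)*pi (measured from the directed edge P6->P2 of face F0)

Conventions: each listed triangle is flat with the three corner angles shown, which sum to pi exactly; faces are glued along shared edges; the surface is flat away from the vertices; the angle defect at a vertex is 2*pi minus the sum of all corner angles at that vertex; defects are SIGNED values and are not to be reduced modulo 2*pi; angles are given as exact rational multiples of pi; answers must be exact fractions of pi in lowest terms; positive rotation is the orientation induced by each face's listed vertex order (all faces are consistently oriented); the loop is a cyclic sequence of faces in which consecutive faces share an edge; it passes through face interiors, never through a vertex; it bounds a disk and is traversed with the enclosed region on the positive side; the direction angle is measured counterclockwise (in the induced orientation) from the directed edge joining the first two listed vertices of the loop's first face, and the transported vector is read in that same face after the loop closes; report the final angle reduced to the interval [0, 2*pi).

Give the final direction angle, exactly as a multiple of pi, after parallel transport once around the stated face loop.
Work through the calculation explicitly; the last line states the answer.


enclosed vertex P6: corner angles sum to (5/2)*pi, defect = 2*pi - (5/2)*pi = -pi/2
holonomy = initial angle + sum of enclosed defects (mod 2*pi), positive in the induced orientation
final angle = (19/12)*pi - pi/2 = (13/12)*pi (mod 2*pi)

Answer: final direction angle = (13/12)*pi


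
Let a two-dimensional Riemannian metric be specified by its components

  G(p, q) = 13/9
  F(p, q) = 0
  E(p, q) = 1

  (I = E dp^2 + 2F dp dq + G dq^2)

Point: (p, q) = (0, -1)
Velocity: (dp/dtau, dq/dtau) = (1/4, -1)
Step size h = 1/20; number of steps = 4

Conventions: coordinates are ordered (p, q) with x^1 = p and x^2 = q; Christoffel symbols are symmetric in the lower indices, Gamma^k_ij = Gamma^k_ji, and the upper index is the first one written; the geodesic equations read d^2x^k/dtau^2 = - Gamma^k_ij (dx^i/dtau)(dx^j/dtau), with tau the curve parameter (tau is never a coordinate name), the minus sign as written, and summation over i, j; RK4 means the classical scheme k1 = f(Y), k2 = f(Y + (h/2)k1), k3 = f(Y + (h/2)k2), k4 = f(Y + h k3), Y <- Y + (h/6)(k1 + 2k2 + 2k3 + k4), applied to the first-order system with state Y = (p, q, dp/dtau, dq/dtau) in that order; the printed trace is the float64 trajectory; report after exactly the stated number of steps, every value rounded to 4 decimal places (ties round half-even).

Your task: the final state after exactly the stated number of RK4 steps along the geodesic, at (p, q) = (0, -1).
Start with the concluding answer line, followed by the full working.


Answer: p = 0.0500, q = -1.2000, dp/dtau = 0.2500, dq/dtau = -1.0000

f(Y) = (dp/dtau, dq/dtau, -Gamma^p_ij Y'^i Y'^j, -Gamma^q_ij Y'^i Y'^j) with the Gammas evaluated at the stage position; h = 0.050000; intermediate values shown to 6 dp
step 0: p = 0.0000, q = -1.0000, dp/dtau = 0.2500, dq/dtau = -1.0000
step 1:
  k1: at (p, q) = (0.000000, -1.000000), (dp/dtau, dq/dtau) = (0.250000, -1.000000); Gamma_ppp = 0.000000, Gamma_ppq = 0.000000, Gamma_pqq = 0.000000, Gamma_qpp = 0.000000, Gamma_qpq = 0.000000, Gamma_qqq = 0.000000; k1 = (0.250000, -1.000000, 0.000000, 0.000000)
  k2: at (p, q) = (0.006250, -1.025000), (dp/dtau, dq/dtau) = (0.250000, -1.000000); Gamma_ppp = 0.000000, Gamma_ppq = 0.000000, Gamma_pqq = 0.000000, Gamma_qpp = 0.000000, Gamma_qpq = 0.000000, Gamma_qqq = 0.000000; k2 = (0.250000, -1.000000, 0.000000, 0.000000)
  k3: at (p, q) = (0.006250, -1.025000), (dp/dtau, dq/dtau) = (0.250000, -1.000000); Gamma_ppp = 0.000000, Gamma_ppq = 0.000000, Gamma_pqq = 0.000000, Gamma_qpp = 0.000000, Gamma_qpq = 0.000000, Gamma_qqq = 0.000000; k3 = (0.250000, -1.000000, 0.000000, 0.000000)
  k4: at (p, q) = (0.012500, -1.050000), (dp/dtau, dq/dtau) = (0.250000, -1.000000); Gamma_ppp = 0.000000, Gamma_ppq = 0.000000, Gamma_pqq = 0.000000, Gamma_qpp = 0.000000, Gamma_qpq = 0.000000, Gamma_qqq = 0.000000; k4 = (0.250000, -1.000000, 0.000000, 0.000000)
  Y <- Y + (h/6)(k1 + 2k2 + 2k3 + k4): p = 0.0125, q = -1.0500, dp/dtau = 0.2500, dq/dtau = -1.0000
step 2:
  k1: at (p, q) = (0.012500, -1.050000), (dp/dtau, dq/dtau) = (0.250000, -1.000000); Gamma_ppp = 0.000000, Gamma_ppq = 0.000000, Gamma_pqq = 0.000000, Gamma_qpp = 0.000000, Gamma_qpq = 0.000000, Gamma_qqq = 0.000000; k1 = (0.250000, -1.000000, 0.000000, 0.000000)
  k2: at (p, q) = (0.018750, -1.075000), (dp/dtau, dq/dtau) = (0.250000, -1.000000); Gamma_ppp = 0.000000, Gamma_ppq = 0.000000, Gamma_pqq = 0.000000, Gamma_qpp = 0.000000, Gamma_qpq = 0.000000, Gamma_qqq = 0.000000; k2 = (0.250000, -1.000000, 0.000000, 0.000000)
  k3: at (p, q) = (0.018750, -1.075000), (dp/dtau, dq/dtau) = (0.250000, -1.000000); Gamma_ppp = 0.000000, Gamma_ppq = 0.000000, Gamma_pqq = 0.000000, Gamma_qpp = 0.000000, Gamma_qpq = 0.000000, Gamma_qqq = 0.000000; k3 = (0.250000, -1.000000, 0.000000, 0.000000)
  k4: at (p, q) = (0.025000, -1.100000), (dp/dtau, dq/dtau) = (0.250000, -1.000000); Gamma_ppp = 0.000000, Gamma_ppq = 0.000000, Gamma_pqq = 0.000000, Gamma_qpp = 0.000000, Gamma_qpq = 0.000000, Gamma_qqq = 0.000000; k4 = (0.250000, -1.000000, 0.000000, 0.000000)
  Y <- Y + (h/6)(k1 + 2k2 + 2k3 + k4): p = 0.0250, q = -1.1000, dp/dtau = 0.2500, dq/dtau = -1.0000
step 3:
  k1: at (p, q) = (0.025000, -1.100000), (dp/dtau, dq/dtau) = (0.250000, -1.000000); Gamma_ppp = 0.000000, Gamma_ppq = 0.000000, Gamma_pqq = 0.000000, Gamma_qpp = 0.000000, Gamma_qpq = 0.000000, Gamma_qqq = 0.000000; k1 = (0.250000, -1.000000, 0.000000, 0.000000)
  k2: at (p, q) = (0.031250, -1.125000), (dp/dtau, dq/dtau) = (0.250000, -1.000000); Gamma_ppp = 0.000000, Gamma_ppq = 0.000000, Gamma_pqq = 0.000000, Gamma_qpp = 0.000000, Gamma_qpq = 0.000000, Gamma_qqq = 0.000000; k2 = (0.250000, -1.000000, 0.000000, 0.000000)
  k3: at (p, q) = (0.031250, -1.125000), (dp/dtau, dq/dtau) = (0.250000, -1.000000); Gamma_ppp = 0.000000, Gamma_ppq = 0.000000, Gamma_pqq = 0.000000, Gamma_qpp = 0.000000, Gamma_qpq = 0.000000, Gamma_qqq = 0.000000; k3 = (0.250000, -1.000000, 0.000000, 0.000000)
  k4: at (p, q) = (0.037500, -1.150000), (dp/dtau, dq/dtau) = (0.250000, -1.000000); Gamma_ppp = 0.000000, Gamma_ppq = 0.000000, Gamma_pqq = 0.000000, Gamma_qpp = 0.000000, Gamma_qpq = 0.000000, Gamma_qqq = 0.000000; k4 = (0.250000, -1.000000, 0.000000, 0.000000)
  Y <- Y + (h/6)(k1 + 2k2 + 2k3 + k4): p = 0.0375, q = -1.1500, dp/dtau = 0.2500, dq/dtau = -1.0000
step 4:
  k1: at (p, q) = (0.037500, -1.150000), (dp/dtau, dq/dtau) = (0.250000, -1.000000); Gamma_ppp = 0.000000, Gamma_ppq = 0.000000, Gamma_pqq = 0.000000, Gamma_qpp = 0.000000, Gamma_qpq = 0.000000, Gamma_qqq = 0.000000; k1 = (0.250000, -1.000000, 0.000000, 0.000000)
  k2: at (p, q) = (0.043750, -1.175000), (dp/dtau, dq/dtau) = (0.250000, -1.000000); Gamma_ppp = 0.000000, Gamma_ppq = 0.000000, Gamma_pqq = 0.000000, Gamma_qpp = 0.000000, Gamma_qpq = 0.000000, Gamma_qqq = 0.000000; k2 = (0.250000, -1.000000, 0.000000, 0.000000)
  k3: at (p, q) = (0.043750, -1.175000), (dp/dtau, dq/dtau) = (0.250000, -1.000000); Gamma_ppp = 0.000000, Gamma_ppq = 0.000000, Gamma_pqq = 0.000000, Gamma_qpp = 0.000000, Gamma_qpq = 0.000000, Gamma_qqq = 0.000000; k3 = (0.250000, -1.000000, 0.000000, 0.000000)
  k4: at (p, q) = (0.050000, -1.200000), (dp/dtau, dq/dtau) = (0.250000, -1.000000); Gamma_ppp = 0.000000, Gamma_ppq = 0.000000, Gamma_pqq = 0.000000, Gamma_qpp = 0.000000, Gamma_qpq = 0.000000, Gamma_qqq = 0.000000; k4 = (0.250000, -1.000000, 0.000000, 0.000000)
  Y <- Y + (h/6)(k1 + 2k2 + 2k3 + k4): p = 0.0500, q = -1.2000, dp/dtau = 0.2500, dq/dtau = -1.0000


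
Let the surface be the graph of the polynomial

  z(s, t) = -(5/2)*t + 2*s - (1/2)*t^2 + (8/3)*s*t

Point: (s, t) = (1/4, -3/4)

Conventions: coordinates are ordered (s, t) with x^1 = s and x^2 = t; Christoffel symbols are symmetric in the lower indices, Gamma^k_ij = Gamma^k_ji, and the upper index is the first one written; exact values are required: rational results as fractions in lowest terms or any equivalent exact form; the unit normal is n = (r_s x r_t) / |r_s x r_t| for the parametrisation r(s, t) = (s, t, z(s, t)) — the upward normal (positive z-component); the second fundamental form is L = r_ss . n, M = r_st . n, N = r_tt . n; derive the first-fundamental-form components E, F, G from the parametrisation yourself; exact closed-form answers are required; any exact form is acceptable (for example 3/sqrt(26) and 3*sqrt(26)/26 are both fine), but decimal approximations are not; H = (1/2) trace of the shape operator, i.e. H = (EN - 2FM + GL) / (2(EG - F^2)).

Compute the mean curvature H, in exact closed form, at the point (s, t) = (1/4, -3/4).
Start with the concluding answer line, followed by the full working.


Answer: H = -864*sqrt(313)/97969

z_s = 0, z_t = -13/12, z_ss = 0, z_st = 8/3, z_tt = -1
E = 1, F = 0, G = 313/144; answer radicand W^2 = 313/144
unnormalised second-form numerators: l = 0, m = 8/3, n = -1; L = l/sqrt(313/144), and similarly M = m/sqrt(W^2), N = n/sqrt(W^2)
H = (E*n - 2*F*m + G*l) / (2*(EG - F^2)*sqrt(W^2)); E*n - 2*F*m + G*l = -1, EG - F^2 = 313/144, so H = (-72/313)/sqrt(313/144)


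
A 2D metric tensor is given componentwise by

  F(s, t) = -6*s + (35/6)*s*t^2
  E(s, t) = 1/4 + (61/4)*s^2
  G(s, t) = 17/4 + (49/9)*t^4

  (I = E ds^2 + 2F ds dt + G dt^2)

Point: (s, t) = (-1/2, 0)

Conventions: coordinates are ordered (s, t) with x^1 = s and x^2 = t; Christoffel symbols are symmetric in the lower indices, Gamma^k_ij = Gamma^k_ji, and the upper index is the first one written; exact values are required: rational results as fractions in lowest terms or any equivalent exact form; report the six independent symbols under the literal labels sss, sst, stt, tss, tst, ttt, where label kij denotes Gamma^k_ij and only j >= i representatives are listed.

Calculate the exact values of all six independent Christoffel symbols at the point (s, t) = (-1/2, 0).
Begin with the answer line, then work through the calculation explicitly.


Answer: Gamma_sss = -922/529, Gamma_sst = 0, Gamma_stt = 0, Gamma_tss = -96/529, Gamma_tst = 0, Gamma_ttt = 0

E = 65/16, F = 3, G = 17/4 at the point
E_s = -61/4, E_t = 0, F_s = -6, F_t = 0, G_s = 0, G_t = 0
EG - F^2 = 529/64;  g^inv = (64/529) * [[17/4, -3], [-3, 65/16]]
first-kind symbols [ij,l] = (1/2)(d_i g_jl + d_j g_il - d_l g_ij): [ss,s] = E_s/2 = -61/8, [ss,t] = F_s - E_t/2 = -6, [st,s] = E_t/2 = 0, [st,t] = G_s/2 = 0, [tt,s] = F_t - G_s/2 = 0, [tt,t] = G_t/2 = 0
Gamma^s_ij = (G*[ij,s] - F*[ij,t])/(EG - F^2), Gamma^t_ij = (E*[ij,t] - F*[ij,s])/(EG - F^2)


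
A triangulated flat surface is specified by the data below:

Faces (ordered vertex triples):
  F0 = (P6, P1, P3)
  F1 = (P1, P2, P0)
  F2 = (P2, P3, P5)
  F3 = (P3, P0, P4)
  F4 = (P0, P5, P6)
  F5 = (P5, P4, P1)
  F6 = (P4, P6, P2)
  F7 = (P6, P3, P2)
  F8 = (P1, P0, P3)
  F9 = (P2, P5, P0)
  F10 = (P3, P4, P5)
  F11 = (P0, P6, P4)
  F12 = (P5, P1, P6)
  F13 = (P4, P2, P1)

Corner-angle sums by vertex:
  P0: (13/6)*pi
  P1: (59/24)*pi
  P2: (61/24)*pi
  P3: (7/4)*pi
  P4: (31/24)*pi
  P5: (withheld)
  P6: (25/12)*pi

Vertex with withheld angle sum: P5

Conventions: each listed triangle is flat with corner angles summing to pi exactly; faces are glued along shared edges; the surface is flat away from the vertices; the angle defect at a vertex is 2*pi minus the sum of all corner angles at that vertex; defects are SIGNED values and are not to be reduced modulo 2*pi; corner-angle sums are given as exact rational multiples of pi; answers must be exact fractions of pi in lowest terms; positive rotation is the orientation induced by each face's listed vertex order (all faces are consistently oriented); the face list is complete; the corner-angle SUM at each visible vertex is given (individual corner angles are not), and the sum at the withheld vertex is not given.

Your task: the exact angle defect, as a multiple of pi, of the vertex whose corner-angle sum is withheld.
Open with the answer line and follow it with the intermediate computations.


Answer: defect(P5) = (7/24)*pi

V = 7, E = 21, F = 14; chi = V - E + F = 0
Gauss-Bonnet: total defect = 2*pi*chi = 0; visible defects sum to (-7/24)*pi


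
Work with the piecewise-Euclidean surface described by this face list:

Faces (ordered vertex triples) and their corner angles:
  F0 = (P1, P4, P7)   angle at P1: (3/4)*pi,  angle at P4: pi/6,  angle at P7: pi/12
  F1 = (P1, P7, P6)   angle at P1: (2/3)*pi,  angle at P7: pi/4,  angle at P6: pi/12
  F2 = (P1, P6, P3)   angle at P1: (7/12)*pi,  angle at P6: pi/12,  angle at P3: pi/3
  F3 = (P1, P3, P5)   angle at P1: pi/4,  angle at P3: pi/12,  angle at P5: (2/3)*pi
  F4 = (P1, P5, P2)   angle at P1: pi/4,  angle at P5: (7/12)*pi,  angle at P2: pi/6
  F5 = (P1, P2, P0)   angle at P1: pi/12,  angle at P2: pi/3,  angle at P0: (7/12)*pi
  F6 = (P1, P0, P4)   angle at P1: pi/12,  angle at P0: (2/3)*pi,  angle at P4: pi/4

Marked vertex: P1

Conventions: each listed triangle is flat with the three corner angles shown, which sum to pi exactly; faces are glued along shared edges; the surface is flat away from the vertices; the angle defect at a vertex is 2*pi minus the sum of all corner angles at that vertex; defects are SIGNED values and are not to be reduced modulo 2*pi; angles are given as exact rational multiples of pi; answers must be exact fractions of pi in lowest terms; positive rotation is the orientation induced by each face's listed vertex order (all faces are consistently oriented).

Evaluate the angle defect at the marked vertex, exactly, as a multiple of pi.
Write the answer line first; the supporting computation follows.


Answer: defect(P1) = (-2/3)*pi

Sum of corner angles at P1: (8/3)*pi
defect = 2*pi - (8/3)*pi


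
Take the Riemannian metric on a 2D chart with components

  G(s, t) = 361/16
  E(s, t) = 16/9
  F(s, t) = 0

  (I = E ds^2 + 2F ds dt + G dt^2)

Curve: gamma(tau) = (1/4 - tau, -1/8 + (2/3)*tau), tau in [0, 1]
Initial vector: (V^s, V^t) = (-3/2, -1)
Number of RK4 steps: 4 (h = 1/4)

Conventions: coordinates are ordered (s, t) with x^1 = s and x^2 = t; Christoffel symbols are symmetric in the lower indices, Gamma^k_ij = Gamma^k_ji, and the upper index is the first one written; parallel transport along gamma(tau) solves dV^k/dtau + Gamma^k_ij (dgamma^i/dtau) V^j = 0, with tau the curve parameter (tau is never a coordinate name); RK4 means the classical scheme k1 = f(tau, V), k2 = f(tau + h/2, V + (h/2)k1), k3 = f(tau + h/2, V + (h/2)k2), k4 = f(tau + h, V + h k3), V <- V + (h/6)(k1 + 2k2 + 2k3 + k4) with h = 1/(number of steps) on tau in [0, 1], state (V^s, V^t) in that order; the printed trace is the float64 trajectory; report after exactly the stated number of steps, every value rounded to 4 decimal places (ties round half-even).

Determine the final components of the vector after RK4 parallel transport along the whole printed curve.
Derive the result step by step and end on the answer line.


gamma'(tau) = (-1, 2/3); f(tau, V)^k = -Gamma^k_ij(gamma(tau)) gamma'^i(tau) V^j; h = 1/4; intermediate values shown to 6 dp
curve data and Christoffel symbols at the stage parameters:
  tau = 0.000000: gamma = (0.250000, -0.125000), gamma' = (-1.000000, 0.666667); Gamma_sss = 0.000000, Gamma_sst = 0.000000, Gamma_stt = 0.000000, Gamma_tss = 0.000000, Gamma_tst = 0.000000, Gamma_ttt = 0.000000
  tau = 0.125000: gamma = (0.125000, -0.041667), gamma' = (-1.000000, 0.666667); Gamma_sss = 0.000000, Gamma_sst = 0.000000, Gamma_stt = 0.000000, Gamma_tss = 0.000000, Gamma_tst = 0.000000, Gamma_ttt = 0.000000
  tau = 0.250000: gamma = (0.000000, 0.041667), gamma' = (-1.000000, 0.666667); Gamma_sss = 0.000000, Gamma_sst = 0.000000, Gamma_stt = 0.000000, Gamma_tss = 0.000000, Gamma_tst = 0.000000, Gamma_ttt = 0.000000
  tau = 0.375000: gamma = (-0.125000, 0.125000), gamma' = (-1.000000, 0.666667); Gamma_sss = 0.000000, Gamma_sst = 0.000000, Gamma_stt = 0.000000, Gamma_tss = 0.000000, Gamma_tst = 0.000000, Gamma_ttt = 0.000000
  tau = 0.500000: gamma = (-0.250000, 0.208333), gamma' = (-1.000000, 0.666667); Gamma_sss = 0.000000, Gamma_sst = 0.000000, Gamma_stt = 0.000000, Gamma_tss = 0.000000, Gamma_tst = 0.000000, Gamma_ttt = 0.000000
  tau = 0.625000: gamma = (-0.375000, 0.291667), gamma' = (-1.000000, 0.666667); Gamma_sss = 0.000000, Gamma_sst = 0.000000, Gamma_stt = 0.000000, Gamma_tss = 0.000000, Gamma_tst = 0.000000, Gamma_ttt = 0.000000
  tau = 0.750000: gamma = (-0.500000, 0.375000), gamma' = (-1.000000, 0.666667); Gamma_sss = 0.000000, Gamma_sst = 0.000000, Gamma_stt = 0.000000, Gamma_tss = 0.000000, Gamma_tst = 0.000000, Gamma_ttt = 0.000000
  tau = 0.875000: gamma = (-0.625000, 0.458333), gamma' = (-1.000000, 0.666667); Gamma_sss = 0.000000, Gamma_sst = 0.000000, Gamma_stt = 0.000000, Gamma_tss = 0.000000, Gamma_tst = 0.000000, Gamma_ttt = 0.000000
  tau = 1.000000: gamma = (-0.750000, 0.541667), gamma' = (-1.000000, 0.666667); Gamma_sss = 0.000000, Gamma_sst = 0.000000, Gamma_stt = 0.000000, Gamma_tss = 0.000000, Gamma_tst = 0.000000, Gamma_ttt = 0.000000
step 0: V^s = -1.5000, V^t = -1.0000
step 1: k1 = (0.000000, 0.000000), k2 = (0.000000, 0.000000), k3 = (0.000000, 0.000000), k4 = (0.000000, 0.000000); V <- V + (h/6)(k1 + 2k2 + 2k3 + k4): V^s = -1.5000, V^t = -1.0000
step 2: k1 = (0.000000, 0.000000), k2 = (0.000000, 0.000000), k3 = (0.000000, 0.000000), k4 = (0.000000, 0.000000); V <- V + (h/6)(k1 + 2k2 + 2k3 + k4): V^s = -1.5000, V^t = -1.0000
step 3: k1 = (0.000000, 0.000000), k2 = (0.000000, 0.000000), k3 = (0.000000, 0.000000), k4 = (0.000000, 0.000000); V <- V + (h/6)(k1 + 2k2 + 2k3 + k4): V^s = -1.5000, V^t = -1.0000
step 4: k1 = (0.000000, 0.000000), k2 = (0.000000, 0.000000), k3 = (0.000000, 0.000000), k4 = (0.000000, 0.000000); V <- V + (h/6)(k1 + 2k2 + 2k3 + k4): V^s = -1.5000, V^t = -1.0000

Answer: V^s = -1.5000, V^t = -1.0000
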